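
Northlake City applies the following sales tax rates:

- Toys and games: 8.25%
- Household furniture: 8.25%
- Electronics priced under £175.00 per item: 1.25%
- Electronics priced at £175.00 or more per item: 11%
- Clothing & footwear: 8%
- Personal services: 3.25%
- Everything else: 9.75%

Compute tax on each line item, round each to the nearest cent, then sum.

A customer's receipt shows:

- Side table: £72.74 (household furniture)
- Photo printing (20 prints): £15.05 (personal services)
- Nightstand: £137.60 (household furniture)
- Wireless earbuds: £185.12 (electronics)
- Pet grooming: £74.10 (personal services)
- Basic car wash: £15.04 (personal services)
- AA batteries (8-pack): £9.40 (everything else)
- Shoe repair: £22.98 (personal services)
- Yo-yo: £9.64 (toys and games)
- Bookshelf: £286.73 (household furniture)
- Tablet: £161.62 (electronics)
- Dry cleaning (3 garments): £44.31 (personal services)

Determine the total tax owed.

Side table £72.74: household furniture → 8.25% → £6.00
Photo printing (20 prints) £15.05: personal services → 3.25% → £0.49
Nightstand £137.60: household furniture → 8.25% → £11.35
Wireless earbuds £185.12: electronics, £175.00 or more → 11% → £20.36
Pet grooming £74.10: personal services → 3.25% → £2.41
Basic car wash £15.04: personal services → 3.25% → £0.49
AA batteries (8-pack) £9.40: everything else → 9.75% → £0.92
Shoe repair £22.98: personal services → 3.25% → £0.75
Yo-yo £9.64: toys and games → 8.25% → £0.80
Bookshelf £286.73: household furniture → 8.25% → £23.66
Tablet £161.62: electronics, under £175.00 → 1.25% → £2.02
Dry cleaning (3 garments) £44.31: personal services → 3.25% → £1.44
Total tax = £6.00 + £0.49 + £11.35 + £20.36 + £2.41 + £0.49 + £0.92 + £0.75 + £0.80 + £23.66 + £2.02 + £1.44 = £70.69

£70.69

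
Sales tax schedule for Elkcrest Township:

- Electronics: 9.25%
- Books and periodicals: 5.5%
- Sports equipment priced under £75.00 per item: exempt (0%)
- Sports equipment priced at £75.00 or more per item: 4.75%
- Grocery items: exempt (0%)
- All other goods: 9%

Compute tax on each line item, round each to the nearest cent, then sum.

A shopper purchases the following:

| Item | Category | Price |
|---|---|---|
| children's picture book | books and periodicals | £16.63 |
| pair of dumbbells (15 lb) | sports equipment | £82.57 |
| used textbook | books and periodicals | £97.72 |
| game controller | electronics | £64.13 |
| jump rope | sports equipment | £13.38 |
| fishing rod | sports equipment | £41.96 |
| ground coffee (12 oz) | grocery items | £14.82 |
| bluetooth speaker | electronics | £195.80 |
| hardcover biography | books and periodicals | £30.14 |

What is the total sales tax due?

Children's picture book £16.63: books and periodicals → 5.5% → £0.91
Pair of dumbbells (15 lb) £82.57: sports equipment, £75.00 or more → 4.75% → £3.92
Used textbook £97.72: books and periodicals → 5.5% → £5.37
Game controller £64.13: electronics → 9.25% → £5.93
Jump rope £13.38: sports equipment, under £75.00 → 0% → £0.00
Fishing rod £41.96: sports equipment, under £75.00 → 0% → £0.00
Ground coffee (12 oz) £14.82: grocery items → 0% → £0.00
Bluetooth speaker £195.80: electronics → 9.25% → £18.11
Hardcover biography £30.14: books and periodicals → 5.5% → £1.66
Total tax = £0.91 + £3.92 + £5.37 + £5.93 + £18.11 + £1.66 = £35.90

£35.90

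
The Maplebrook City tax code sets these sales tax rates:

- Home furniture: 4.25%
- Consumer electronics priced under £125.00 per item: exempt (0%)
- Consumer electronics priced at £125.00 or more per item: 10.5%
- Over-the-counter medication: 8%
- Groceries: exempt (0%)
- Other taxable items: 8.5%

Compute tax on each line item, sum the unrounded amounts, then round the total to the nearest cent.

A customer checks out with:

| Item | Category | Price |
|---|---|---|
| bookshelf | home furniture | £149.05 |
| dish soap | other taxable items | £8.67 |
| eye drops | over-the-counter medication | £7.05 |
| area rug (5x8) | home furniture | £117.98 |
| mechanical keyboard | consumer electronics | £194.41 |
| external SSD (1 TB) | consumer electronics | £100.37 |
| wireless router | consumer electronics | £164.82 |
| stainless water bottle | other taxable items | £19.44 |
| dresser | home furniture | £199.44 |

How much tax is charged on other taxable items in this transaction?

£2.39

Dish soap £8.67: other taxable items → 8.5% → £0.73695
Stainless water bottle £19.44: other taxable items → 8.5% → £1.6524
Tax on other taxable items: unrounded sum = £2.38935 → £2.39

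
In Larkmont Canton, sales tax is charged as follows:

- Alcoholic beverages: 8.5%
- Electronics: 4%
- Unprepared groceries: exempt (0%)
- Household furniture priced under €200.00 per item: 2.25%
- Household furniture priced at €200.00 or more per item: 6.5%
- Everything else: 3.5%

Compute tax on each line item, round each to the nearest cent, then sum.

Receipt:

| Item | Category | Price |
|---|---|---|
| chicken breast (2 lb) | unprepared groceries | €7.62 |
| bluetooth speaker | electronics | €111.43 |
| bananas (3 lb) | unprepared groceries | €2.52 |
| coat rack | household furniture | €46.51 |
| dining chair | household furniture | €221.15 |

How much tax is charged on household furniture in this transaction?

Coat rack €46.51: household furniture, under €200.00 → 2.25% → €1.05
Dining chair €221.15: household furniture, €200.00 or more → 6.5% → €14.37
Tax on household furniture = €1.05 + €14.37 = €15.42

€15.42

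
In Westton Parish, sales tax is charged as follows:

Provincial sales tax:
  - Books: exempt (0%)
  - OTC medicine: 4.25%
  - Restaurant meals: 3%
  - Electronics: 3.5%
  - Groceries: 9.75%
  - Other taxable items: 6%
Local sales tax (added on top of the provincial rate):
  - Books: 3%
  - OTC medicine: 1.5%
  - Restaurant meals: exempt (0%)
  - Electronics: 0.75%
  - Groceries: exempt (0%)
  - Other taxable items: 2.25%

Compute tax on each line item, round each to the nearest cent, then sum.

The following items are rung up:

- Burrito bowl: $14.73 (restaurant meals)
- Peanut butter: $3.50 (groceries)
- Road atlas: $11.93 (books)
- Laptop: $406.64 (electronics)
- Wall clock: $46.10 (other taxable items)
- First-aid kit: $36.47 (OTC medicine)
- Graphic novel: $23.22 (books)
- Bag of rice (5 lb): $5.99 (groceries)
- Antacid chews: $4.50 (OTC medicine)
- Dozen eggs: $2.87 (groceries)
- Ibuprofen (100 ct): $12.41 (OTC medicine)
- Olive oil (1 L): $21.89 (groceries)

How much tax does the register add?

Burrito bowl $14.73: restaurant meals → 3% + 0% local = 3% → $0.44
Peanut butter $3.50: groceries → 9.75% + 0% local = 9.75% → $0.34
Road atlas $11.93: books → 0% + 3% local = 3% → $0.36
Laptop $406.64: electronics → 3.5% + 0.75% local = 4.25% → $17.28
Wall clock $46.10: other taxable items → 6% + 2.25% local = 8.25% → $3.80
First-aid kit $36.47: OTC medicine → 4.25% + 1.5% local = 5.75% → $2.10
Graphic novel $23.22: books → 0% + 3% local = 3% → $0.70
Bag of rice (5 lb) $5.99: groceries → 9.75% + 0% local = 9.75% → $0.58
Antacid chews $4.50: OTC medicine → 4.25% + 1.5% local = 5.75% → $0.26
Dozen eggs $2.87: groceries → 9.75% + 0% local = 9.75% → $0.28
Ibuprofen (100 ct) $12.41: OTC medicine → 4.25% + 1.5% local = 5.75% → $0.71
Olive oil (1 L) $21.89: groceries → 9.75% + 0% local = 9.75% → $2.13
Total tax = $0.44 + $0.34 + $0.36 + $17.28 + $3.80 + $2.10 + $0.70 + $0.58 + $0.26 + $0.28 + $0.71 + $2.13 = $28.98

$28.98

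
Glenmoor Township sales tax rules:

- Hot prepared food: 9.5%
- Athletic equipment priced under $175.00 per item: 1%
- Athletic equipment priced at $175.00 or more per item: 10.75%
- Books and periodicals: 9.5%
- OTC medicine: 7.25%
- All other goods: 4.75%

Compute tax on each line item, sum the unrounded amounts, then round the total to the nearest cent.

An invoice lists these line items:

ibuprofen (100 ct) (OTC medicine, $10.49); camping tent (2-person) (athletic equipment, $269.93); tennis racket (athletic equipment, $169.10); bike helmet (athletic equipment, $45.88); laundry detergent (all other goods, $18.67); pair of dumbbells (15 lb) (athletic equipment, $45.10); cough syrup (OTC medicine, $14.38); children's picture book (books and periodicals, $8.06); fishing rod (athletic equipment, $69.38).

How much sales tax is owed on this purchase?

$35.77

Ibuprofen (100 ct) $10.49: OTC medicine → 7.25% → $0.760525
Camping tent (2-person) $269.93: athletic equipment, $175.00 or more → 10.75% → $29.017475
Tennis racket $169.10: athletic equipment, under $175.00 → 1% → $1.691
Bike helmet $45.88: athletic equipment, under $175.00 → 1% → $0.4588
Laundry detergent $18.67: all other goods → 4.75% → $0.886825
Pair of dumbbells (15 lb) $45.10: athletic equipment, under $175.00 → 1% → $0.451
Cough syrup $14.38: OTC medicine → 7.25% → $1.04255
Children's picture book $8.06: books and periodicals → 9.5% → $0.7657
Fishing rod $69.38: athletic equipment, under $175.00 → 1% → $0.6938
Unrounded tax sum = $35.767675 → $35.77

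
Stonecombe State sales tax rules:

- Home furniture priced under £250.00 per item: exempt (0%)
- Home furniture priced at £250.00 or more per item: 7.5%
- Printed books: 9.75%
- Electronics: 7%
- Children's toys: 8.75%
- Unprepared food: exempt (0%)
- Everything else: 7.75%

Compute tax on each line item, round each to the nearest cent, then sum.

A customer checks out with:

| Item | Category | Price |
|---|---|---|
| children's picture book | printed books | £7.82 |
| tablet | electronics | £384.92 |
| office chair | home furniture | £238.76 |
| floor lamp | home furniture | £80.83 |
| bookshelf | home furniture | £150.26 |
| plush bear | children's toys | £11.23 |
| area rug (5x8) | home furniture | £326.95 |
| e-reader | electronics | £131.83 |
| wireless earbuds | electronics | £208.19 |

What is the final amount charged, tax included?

Children's picture book £7.82: printed books → 9.75% → £0.76
Tablet £384.92: electronics → 7% → £26.94
Office chair £238.76: home furniture, under £250.00 → 0% → £0.00
Floor lamp £80.83: home furniture, under £250.00 → 0% → £0.00
Bookshelf £150.26: home furniture, under £250.00 → 0% → £0.00
Plush bear £11.23: children's toys → 8.75% → £0.98
Area rug (5x8) £326.95: home furniture, £250.00 or more → 7.5% → £24.52
E-reader £131.83: electronics → 7% → £9.23
Wireless earbuds £208.19: electronics → 7% → £14.57
Subtotal = £1540.79; tax = £77.00; total due = £1617.79

£1617.79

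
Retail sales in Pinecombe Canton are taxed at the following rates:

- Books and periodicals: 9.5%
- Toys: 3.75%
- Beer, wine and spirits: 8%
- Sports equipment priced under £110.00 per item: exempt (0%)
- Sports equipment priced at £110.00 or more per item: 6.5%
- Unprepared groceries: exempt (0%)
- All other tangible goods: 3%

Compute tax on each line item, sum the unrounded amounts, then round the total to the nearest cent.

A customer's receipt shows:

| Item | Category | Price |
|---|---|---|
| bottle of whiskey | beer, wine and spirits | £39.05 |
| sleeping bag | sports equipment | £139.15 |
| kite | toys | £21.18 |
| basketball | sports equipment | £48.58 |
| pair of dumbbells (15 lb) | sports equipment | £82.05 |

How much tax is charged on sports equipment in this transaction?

£9.04

Sleeping bag £139.15: sports equipment, £110.00 or more → 6.5% → £9.04475
Basketball £48.58: sports equipment, under £110.00 → 0% → £0.00
Pair of dumbbells (15 lb) £82.05: sports equipment, under £110.00 → 0% → £0.00
Tax on sports equipment: unrounded sum = £9.04475 → £9.04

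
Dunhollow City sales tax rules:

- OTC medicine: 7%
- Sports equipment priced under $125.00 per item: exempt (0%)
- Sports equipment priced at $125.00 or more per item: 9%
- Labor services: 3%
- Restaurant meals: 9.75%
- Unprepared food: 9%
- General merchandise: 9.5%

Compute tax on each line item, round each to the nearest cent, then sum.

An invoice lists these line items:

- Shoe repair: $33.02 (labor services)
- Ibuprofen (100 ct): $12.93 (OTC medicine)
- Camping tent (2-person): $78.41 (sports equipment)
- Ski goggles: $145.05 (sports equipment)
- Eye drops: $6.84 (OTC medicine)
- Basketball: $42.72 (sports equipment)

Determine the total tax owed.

$15.43

Shoe repair $33.02: labor services → 3% → $0.99
Ibuprofen (100 ct) $12.93: OTC medicine → 7% → $0.91
Camping tent (2-person) $78.41: sports equipment, under $125.00 → 0% → $0.00
Ski goggles $145.05: sports equipment, $125.00 or more → 9% → $13.05
Eye drops $6.84: OTC medicine → 7% → $0.48
Basketball $42.72: sports equipment, under $125.00 → 0% → $0.00
Total tax = $0.99 + $0.91 + $13.05 + $0.48 = $15.43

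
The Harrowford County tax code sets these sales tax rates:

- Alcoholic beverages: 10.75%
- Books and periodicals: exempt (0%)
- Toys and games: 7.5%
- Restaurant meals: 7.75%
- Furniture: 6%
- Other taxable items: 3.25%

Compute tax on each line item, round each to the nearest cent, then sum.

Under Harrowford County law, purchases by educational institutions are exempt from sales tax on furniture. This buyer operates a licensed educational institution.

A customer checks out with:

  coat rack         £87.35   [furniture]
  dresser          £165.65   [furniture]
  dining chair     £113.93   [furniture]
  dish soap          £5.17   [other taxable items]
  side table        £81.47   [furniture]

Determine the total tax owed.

£0.17

Coat rack £87.35: furniture, buyer-exempt → 0% → £0.00
Dresser £165.65: furniture, buyer-exempt → 0% → £0.00
Dining chair £113.93: furniture, buyer-exempt → 0% → £0.00
Dish soap £5.17: other taxable items → 3.25% → £0.17
Side table £81.47: furniture, buyer-exempt → 0% → £0.00
Total tax = £0.17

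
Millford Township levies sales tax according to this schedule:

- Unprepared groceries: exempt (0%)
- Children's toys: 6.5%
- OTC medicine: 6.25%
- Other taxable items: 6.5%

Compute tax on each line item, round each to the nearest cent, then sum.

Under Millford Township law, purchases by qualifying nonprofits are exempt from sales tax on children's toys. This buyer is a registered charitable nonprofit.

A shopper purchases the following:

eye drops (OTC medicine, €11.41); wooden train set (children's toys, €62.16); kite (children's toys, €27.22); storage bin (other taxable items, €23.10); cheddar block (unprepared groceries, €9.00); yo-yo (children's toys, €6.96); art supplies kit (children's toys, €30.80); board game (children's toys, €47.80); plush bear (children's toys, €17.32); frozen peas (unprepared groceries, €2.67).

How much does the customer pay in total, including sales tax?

Eye drops €11.41: OTC medicine → 6.25% → €0.71
Wooden train set €62.16: children's toys, buyer-exempt → 0% → €0.00
Kite €27.22: children's toys, buyer-exempt → 0% → €0.00
Storage bin €23.10: other taxable items → 6.5% → €1.50
Cheddar block €9.00: unprepared groceries → 0% → €0.00
Yo-yo €6.96: children's toys, buyer-exempt → 0% → €0.00
Art supplies kit €30.80: children's toys, buyer-exempt → 0% → €0.00
Board game €47.80: children's toys, buyer-exempt → 0% → €0.00
Plush bear €17.32: children's toys, buyer-exempt → 0% → €0.00
Frozen peas €2.67: unprepared groceries → 0% → €0.00
Subtotal = €238.44; tax = €2.21; total due = €240.65

€240.65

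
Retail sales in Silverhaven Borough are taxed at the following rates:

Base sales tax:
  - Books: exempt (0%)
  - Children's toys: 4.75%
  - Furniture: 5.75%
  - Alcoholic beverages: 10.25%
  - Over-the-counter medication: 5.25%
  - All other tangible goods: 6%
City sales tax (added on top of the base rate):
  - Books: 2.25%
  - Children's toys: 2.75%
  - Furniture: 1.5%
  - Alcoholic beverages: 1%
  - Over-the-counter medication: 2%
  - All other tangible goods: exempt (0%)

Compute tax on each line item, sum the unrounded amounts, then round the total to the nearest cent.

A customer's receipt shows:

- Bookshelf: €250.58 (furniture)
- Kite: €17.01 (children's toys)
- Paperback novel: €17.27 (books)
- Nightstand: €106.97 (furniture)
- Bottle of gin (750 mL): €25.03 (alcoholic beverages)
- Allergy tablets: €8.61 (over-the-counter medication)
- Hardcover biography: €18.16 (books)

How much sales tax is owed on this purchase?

€31.44

Bookshelf €250.58: furniture → 5.75% + 1.5% city = 7.25% → €18.16705
Kite €17.01: children's toys → 4.75% + 2.75% city = 7.5% → €1.27575
Paperback novel €17.27: books → 0% + 2.25% city = 2.25% → €0.388575
Nightstand €106.97: furniture → 5.75% + 1.5% city = 7.25% → €7.755325
Bottle of gin (750 mL) €25.03: alcoholic beverages → 10.25% + 1% city = 11.25% → €2.815875
Allergy tablets €8.61: over-the-counter medication → 5.25% + 2% city = 7.25% → €0.624225
Hardcover biography €18.16: books → 0% + 2.25% city = 2.25% → €0.4086
Unrounded tax sum = €31.4354 → €31.44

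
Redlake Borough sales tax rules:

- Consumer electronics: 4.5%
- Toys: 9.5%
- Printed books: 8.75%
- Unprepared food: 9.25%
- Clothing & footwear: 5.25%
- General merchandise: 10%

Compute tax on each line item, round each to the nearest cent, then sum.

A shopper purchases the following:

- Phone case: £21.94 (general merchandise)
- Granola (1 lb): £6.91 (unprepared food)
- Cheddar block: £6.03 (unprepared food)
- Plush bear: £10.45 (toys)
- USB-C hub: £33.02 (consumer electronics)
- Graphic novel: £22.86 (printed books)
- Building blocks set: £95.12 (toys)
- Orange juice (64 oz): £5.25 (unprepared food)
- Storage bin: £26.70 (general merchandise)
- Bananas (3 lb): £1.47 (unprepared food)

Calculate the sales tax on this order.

£20.21

Phone case £21.94: general merchandise → 10% → £2.19
Granola (1 lb) £6.91: unprepared food → 9.25% → £0.64
Cheddar block £6.03: unprepared food → 9.25% → £0.56
Plush bear £10.45: toys → 9.5% → £0.99
USB-C hub £33.02: consumer electronics → 4.5% → £1.49
Graphic novel £22.86: printed books → 8.75% → £2.00
Building blocks set £95.12: toys → 9.5% → £9.04
Orange juice (64 oz) £5.25: unprepared food → 9.25% → £0.49
Storage bin £26.70: general merchandise → 10% → £2.67
Bananas (3 lb) £1.47: unprepared food → 9.25% → £0.14
Total tax = £2.19 + £0.64 + £0.56 + £0.99 + £1.49 + £2.00 + £9.04 + £0.49 + £2.67 + £0.14 = £20.21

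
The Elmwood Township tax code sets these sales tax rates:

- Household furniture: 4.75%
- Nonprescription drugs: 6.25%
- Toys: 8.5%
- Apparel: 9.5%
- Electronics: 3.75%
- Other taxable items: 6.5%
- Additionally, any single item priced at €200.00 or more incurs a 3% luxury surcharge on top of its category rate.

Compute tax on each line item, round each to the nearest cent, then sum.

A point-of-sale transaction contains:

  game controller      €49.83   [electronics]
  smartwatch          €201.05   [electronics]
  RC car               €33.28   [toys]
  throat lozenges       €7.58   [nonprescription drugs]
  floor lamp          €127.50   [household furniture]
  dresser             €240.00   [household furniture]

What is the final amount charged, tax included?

Game controller €49.83: electronics → 3.75% → €1.87
Smartwatch €201.05: electronics → 3.75% + 3% surcharge = 6.75% → €13.57
RC car €33.28: toys → 8.5% → €2.83
Throat lozenges €7.58: nonprescription drugs → 6.25% → €0.47
Floor lamp €127.50: household furniture → 4.75% → €6.06
Dresser €240.00: household furniture → 4.75% + 3% surcharge = 7.75% → €18.60
Subtotal = €659.24; tax = €43.40; total due = €702.64

€702.64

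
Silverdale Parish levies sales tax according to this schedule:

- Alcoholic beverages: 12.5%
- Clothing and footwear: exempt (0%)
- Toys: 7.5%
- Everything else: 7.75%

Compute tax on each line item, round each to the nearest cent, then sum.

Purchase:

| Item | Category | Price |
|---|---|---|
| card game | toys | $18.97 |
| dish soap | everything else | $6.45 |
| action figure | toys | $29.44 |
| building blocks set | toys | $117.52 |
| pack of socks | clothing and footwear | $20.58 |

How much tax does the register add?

$12.94

Card game $18.97: toys → 7.5% → $1.42
Dish soap $6.45: everything else → 7.75% → $0.50
Action figure $29.44: toys → 7.5% → $2.21
Building blocks set $117.52: toys → 7.5% → $8.81
Pack of socks $20.58: clothing and footwear → 0% → $0.00
Total tax = $1.42 + $0.50 + $2.21 + $8.81 = $12.94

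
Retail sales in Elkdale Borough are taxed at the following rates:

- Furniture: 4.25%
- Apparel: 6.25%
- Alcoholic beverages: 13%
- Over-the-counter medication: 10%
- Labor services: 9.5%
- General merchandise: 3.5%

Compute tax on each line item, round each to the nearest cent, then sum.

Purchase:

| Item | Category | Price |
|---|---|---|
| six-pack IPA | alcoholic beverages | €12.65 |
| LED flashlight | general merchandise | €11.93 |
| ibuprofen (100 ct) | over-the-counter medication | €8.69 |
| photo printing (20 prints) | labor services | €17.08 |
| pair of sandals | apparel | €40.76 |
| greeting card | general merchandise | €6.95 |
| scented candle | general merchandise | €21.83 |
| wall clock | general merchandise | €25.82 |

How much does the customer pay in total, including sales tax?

Six-pack IPA €12.65: alcoholic beverages → 13% → €1.64
LED flashlight €11.93: general merchandise → 3.5% → €0.42
Ibuprofen (100 ct) €8.69: over-the-counter medication → 10% → €0.87
Photo printing (20 prints) €17.08: labor services → 9.5% → €1.62
Pair of sandals €40.76: apparel → 6.25% → €2.55
Greeting card €6.95: general merchandise → 3.5% → €0.24
Scented candle €21.83: general merchandise → 3.5% → €0.76
Wall clock €25.82: general merchandise → 3.5% → €0.90
Subtotal = €145.71; tax = €9.00; total due = €154.71

€154.71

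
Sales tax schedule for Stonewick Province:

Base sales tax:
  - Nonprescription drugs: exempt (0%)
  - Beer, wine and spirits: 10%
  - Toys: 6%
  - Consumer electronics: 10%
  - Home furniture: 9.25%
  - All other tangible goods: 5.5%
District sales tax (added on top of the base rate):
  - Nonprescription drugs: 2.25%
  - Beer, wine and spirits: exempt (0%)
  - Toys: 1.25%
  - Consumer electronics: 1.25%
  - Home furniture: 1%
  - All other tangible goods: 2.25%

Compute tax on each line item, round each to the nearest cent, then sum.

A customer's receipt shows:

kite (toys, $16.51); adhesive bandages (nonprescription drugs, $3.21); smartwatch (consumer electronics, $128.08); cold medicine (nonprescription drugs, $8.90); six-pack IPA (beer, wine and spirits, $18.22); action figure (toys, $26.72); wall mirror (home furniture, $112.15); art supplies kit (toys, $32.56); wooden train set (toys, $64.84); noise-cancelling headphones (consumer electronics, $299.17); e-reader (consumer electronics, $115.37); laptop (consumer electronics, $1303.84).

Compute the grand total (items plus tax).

$2361.09

Kite $16.51: toys → 6% + 1.25% district = 7.25% → $1.20
Adhesive bandages $3.21: nonprescription drugs → 0% + 2.25% district = 2.25% → $0.07
Smartwatch $128.08: consumer electronics → 10% + 1.25% district = 11.25% → $14.41
Cold medicine $8.90: nonprescription drugs → 0% + 2.25% district = 2.25% → $0.20
Six-pack IPA $18.22: beer, wine and spirits → 10% + 0% district = 10% → $1.82
Action figure $26.72: toys → 6% + 1.25% district = 7.25% → $1.94
Wall mirror $112.15: home furniture → 9.25% + 1% district = 10.25% → $11.50
Art supplies kit $32.56: toys → 6% + 1.25% district = 7.25% → $2.36
Wooden train set $64.84: toys → 6% + 1.25% district = 7.25% → $4.70
Noise-cancelling headphones $299.17: consumer electronics → 10% + 1.25% district = 11.25% → $33.66
E-reader $115.37: consumer electronics → 10% + 1.25% district = 11.25% → $12.98
Laptop $1303.84: consumer electronics → 10% + 1.25% district = 11.25% → $146.68
Subtotal = $2129.57; tax = $231.52; total due = $2361.09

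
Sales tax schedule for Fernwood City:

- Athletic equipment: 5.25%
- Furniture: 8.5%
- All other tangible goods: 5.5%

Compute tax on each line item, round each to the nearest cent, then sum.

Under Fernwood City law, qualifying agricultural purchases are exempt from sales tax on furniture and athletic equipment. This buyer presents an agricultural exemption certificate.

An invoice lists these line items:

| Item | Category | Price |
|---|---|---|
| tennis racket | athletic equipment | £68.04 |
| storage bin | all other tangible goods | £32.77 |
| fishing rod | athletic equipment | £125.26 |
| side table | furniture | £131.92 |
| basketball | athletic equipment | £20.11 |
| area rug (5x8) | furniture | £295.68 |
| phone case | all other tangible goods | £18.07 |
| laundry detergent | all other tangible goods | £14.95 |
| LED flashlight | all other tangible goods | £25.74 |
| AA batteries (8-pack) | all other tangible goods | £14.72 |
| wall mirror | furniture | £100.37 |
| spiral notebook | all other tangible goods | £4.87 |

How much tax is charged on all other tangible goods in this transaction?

£6.11

Storage bin £32.77: all other tangible goods → 5.5% → £1.80
Phone case £18.07: all other tangible goods → 5.5% → £0.99
Laundry detergent £14.95: all other tangible goods → 5.5% → £0.82
LED flashlight £25.74: all other tangible goods → 5.5% → £1.42
AA batteries (8-pack) £14.72: all other tangible goods → 5.5% → £0.81
Spiral notebook £4.87: all other tangible goods → 5.5% → £0.27
Tax on all other tangible goods = £1.80 + £0.99 + £0.82 + £1.42 + £0.81 + £0.27 = £6.11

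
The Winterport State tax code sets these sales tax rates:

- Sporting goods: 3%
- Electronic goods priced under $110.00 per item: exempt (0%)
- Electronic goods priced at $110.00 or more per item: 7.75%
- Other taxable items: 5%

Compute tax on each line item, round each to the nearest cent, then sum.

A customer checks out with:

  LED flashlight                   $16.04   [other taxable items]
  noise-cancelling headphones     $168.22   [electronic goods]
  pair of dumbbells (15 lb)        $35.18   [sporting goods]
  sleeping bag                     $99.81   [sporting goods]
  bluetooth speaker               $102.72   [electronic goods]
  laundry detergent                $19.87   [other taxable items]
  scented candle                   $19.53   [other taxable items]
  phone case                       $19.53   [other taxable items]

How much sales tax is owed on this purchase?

$20.84

LED flashlight $16.04: other taxable items → 5% → $0.80
Noise-cancelling headphones $168.22: electronic goods, $110.00 or more → 7.75% → $13.04
Pair of dumbbells (15 lb) $35.18: sporting goods → 3% → $1.06
Sleeping bag $99.81: sporting goods → 3% → $2.99
Bluetooth speaker $102.72: electronic goods, under $110.00 → 0% → $0.00
Laundry detergent $19.87: other taxable items → 5% → $0.99
Scented candle $19.53: other taxable items → 5% → $0.98
Phone case $19.53: other taxable items → 5% → $0.98
Total tax = $0.80 + $13.04 + $1.06 + $2.99 + $0.99 + $0.98 + $0.98 = $20.84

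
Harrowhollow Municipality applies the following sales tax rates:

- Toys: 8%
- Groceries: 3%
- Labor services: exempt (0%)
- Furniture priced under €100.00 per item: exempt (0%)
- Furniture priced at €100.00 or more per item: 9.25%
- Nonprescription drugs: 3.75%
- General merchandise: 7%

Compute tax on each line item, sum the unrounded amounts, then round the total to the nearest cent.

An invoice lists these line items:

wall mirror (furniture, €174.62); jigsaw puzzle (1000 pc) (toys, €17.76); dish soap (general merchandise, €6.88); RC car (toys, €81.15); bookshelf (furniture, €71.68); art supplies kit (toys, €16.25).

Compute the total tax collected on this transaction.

€25.85

Wall mirror €174.62: furniture, €100.00 or more → 9.25% → €16.15235
Jigsaw puzzle (1000 pc) €17.76: toys → 8% → €1.4208
Dish soap €6.88: general merchandise → 7% → €0.4816
RC car €81.15: toys → 8% → €6.492
Bookshelf €71.68: furniture, under €100.00 → 0% → €0.00
Art supplies kit €16.25: toys → 8% → €1.30
Unrounded tax sum = €25.84675 → €25.85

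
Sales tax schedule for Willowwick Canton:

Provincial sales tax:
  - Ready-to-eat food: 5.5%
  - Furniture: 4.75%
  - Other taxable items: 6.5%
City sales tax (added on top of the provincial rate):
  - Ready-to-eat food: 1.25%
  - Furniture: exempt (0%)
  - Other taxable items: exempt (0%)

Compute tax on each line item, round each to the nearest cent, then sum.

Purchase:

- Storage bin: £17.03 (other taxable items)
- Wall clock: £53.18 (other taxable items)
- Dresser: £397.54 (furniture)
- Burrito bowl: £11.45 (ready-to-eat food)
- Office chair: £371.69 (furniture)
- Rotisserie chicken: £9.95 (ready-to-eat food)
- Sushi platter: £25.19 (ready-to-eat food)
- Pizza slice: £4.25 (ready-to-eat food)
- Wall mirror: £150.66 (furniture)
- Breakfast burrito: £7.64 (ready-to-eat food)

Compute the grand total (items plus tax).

£1100.80

Storage bin £17.03: other taxable items → 6.5% + 0% city = 6.5% → £1.11
Wall clock £53.18: other taxable items → 6.5% + 0% city = 6.5% → £3.46
Dresser £397.54: furniture → 4.75% + 0% city = 4.75% → £18.88
Burrito bowl £11.45: ready-to-eat food → 5.5% + 1.25% city = 6.75% → £0.77
Office chair £371.69: furniture → 4.75% + 0% city = 4.75% → £17.66
Rotisserie chicken £9.95: ready-to-eat food → 5.5% + 1.25% city = 6.75% → £0.67
Sushi platter £25.19: ready-to-eat food → 5.5% + 1.25% city = 6.75% → £1.70
Pizza slice £4.25: ready-to-eat food → 5.5% + 1.25% city = 6.75% → £0.29
Wall mirror £150.66: furniture → 4.75% + 0% city = 4.75% → £7.16
Breakfast burrito £7.64: ready-to-eat food → 5.5% + 1.25% city = 6.75% → £0.52
Subtotal = £1048.58; tax = £52.22; total due = £1100.80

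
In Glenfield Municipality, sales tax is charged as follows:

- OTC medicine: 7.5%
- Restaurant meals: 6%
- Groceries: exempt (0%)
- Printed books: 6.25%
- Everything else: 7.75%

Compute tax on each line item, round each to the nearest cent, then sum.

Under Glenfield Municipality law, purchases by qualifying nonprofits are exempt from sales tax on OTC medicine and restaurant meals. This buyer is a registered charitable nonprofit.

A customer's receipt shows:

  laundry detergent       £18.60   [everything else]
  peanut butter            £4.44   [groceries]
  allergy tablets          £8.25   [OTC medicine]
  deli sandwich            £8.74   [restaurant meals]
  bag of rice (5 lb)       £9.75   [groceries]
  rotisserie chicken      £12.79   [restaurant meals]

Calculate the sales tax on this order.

£1.44

Laundry detergent £18.60: everything else → 7.75% → £1.44
Peanut butter £4.44: groceries → 0% → £0.00
Allergy tablets £8.25: OTC medicine, buyer-exempt → 0% → £0.00
Deli sandwich £8.74: restaurant meals, buyer-exempt → 0% → £0.00
Bag of rice (5 lb) £9.75: groceries → 0% → £0.00
Rotisserie chicken £12.79: restaurant meals, buyer-exempt → 0% → £0.00
Total tax = £1.44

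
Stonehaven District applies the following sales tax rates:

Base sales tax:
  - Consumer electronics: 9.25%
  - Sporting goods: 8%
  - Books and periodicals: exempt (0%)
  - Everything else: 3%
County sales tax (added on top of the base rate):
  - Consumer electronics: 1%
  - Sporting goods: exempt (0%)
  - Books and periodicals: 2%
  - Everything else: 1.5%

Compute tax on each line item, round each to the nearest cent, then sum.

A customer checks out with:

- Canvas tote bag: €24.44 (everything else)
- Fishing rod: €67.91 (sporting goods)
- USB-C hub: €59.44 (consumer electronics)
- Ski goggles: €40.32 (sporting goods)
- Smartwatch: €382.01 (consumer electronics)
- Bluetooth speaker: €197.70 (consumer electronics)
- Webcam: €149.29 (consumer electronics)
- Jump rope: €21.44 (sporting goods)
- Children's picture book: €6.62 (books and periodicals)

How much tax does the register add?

Canvas tote bag €24.44: everything else → 3% + 1.5% county = 4.5% → €1.10
Fishing rod €67.91: sporting goods → 8% + 0% county = 8% → €5.43
USB-C hub €59.44: consumer electronics → 9.25% + 1% county = 10.25% → €6.09
Ski goggles €40.32: sporting goods → 8% + 0% county = 8% → €3.23
Smartwatch €382.01: consumer electronics → 9.25% + 1% county = 10.25% → €39.16
Bluetooth speaker €197.70: consumer electronics → 9.25% + 1% county = 10.25% → €20.26
Webcam €149.29: consumer electronics → 9.25% + 1% county = 10.25% → €15.30
Jump rope €21.44: sporting goods → 8% + 0% county = 8% → €1.72
Children's picture book €6.62: books and periodicals → 0% + 2% county = 2% → €0.13
Total tax = €1.10 + €5.43 + €6.09 + €3.23 + €39.16 + €20.26 + €15.30 + €1.72 + €0.13 = €92.42

€92.42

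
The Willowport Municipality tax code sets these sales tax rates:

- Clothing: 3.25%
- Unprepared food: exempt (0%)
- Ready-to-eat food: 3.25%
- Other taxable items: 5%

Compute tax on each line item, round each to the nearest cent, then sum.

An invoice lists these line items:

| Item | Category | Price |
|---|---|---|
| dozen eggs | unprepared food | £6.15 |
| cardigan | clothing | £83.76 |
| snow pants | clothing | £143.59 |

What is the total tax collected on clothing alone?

Cardigan £83.76: clothing → 3.25% → £2.72
Snow pants £143.59: clothing → 3.25% → £4.67
Tax on clothing = £2.72 + £4.67 = £7.39

£7.39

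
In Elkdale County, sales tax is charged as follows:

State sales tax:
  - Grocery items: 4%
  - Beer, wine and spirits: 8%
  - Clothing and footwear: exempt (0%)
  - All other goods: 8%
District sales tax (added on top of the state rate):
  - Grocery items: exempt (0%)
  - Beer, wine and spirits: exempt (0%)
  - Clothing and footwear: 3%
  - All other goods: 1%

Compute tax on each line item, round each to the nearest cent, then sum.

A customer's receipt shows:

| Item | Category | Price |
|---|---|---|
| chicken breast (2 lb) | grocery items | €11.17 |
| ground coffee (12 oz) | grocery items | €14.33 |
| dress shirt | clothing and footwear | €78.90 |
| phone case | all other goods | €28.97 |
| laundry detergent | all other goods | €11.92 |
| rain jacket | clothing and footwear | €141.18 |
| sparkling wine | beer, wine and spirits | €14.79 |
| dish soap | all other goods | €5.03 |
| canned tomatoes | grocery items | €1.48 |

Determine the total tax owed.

€13.00

Chicken breast (2 lb) €11.17: grocery items → 4% + 0% district = 4% → €0.45
Ground coffee (12 oz) €14.33: grocery items → 4% + 0% district = 4% → €0.57
Dress shirt €78.90: clothing and footwear → 0% + 3% district = 3% → €2.37
Phone case €28.97: all other goods → 8% + 1% district = 9% → €2.61
Laundry detergent €11.92: all other goods → 8% + 1% district = 9% → €1.07
Rain jacket €141.18: clothing and footwear → 0% + 3% district = 3% → €4.24
Sparkling wine €14.79: beer, wine and spirits → 8% + 0% district = 8% → €1.18
Dish soap €5.03: all other goods → 8% + 1% district = 9% → €0.45
Canned tomatoes €1.48: grocery items → 4% + 0% district = 4% → €0.06
Total tax = €0.45 + €0.57 + €2.37 + €2.61 + €1.07 + €4.24 + €1.18 + €0.45 + €0.06 = €13.00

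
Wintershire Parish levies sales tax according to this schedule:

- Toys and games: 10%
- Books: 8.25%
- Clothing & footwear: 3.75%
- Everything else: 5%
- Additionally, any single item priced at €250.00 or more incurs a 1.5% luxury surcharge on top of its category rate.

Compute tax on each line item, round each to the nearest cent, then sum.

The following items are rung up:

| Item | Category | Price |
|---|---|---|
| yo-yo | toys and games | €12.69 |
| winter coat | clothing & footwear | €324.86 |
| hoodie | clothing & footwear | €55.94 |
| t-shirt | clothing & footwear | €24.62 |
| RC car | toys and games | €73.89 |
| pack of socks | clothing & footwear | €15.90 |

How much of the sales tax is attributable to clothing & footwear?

Winter coat €324.86: clothing & footwear → 3.75% + 1.5% surcharge = 5.25% → €17.06
Hoodie €55.94: clothing & footwear → 3.75% → €2.10
T-shirt €24.62: clothing & footwear → 3.75% → €0.92
Pack of socks €15.90: clothing & footwear → 3.75% → €0.60
Tax on clothing & footwear = €17.06 + €2.10 + €0.92 + €0.60 = €20.68

€20.68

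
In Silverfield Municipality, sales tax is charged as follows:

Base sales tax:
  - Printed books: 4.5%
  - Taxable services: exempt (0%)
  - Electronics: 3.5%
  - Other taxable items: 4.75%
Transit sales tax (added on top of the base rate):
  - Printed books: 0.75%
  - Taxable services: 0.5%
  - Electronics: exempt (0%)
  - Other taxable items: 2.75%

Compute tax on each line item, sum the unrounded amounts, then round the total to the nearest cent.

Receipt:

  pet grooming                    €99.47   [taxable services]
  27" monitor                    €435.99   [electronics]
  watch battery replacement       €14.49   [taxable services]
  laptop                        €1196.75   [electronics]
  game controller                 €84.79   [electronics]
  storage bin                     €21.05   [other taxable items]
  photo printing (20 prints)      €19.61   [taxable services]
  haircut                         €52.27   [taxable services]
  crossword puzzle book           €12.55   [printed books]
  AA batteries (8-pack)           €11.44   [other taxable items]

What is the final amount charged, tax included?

€2012.55

Pet grooming €99.47: taxable services → 0% + 0.5% transit = 0.5% → €0.49735
27" monitor €435.99: electronics → 3.5% + 0% transit = 3.5% → €15.25965
Watch battery replacement €14.49: taxable services → 0% + 0.5% transit = 0.5% → €0.07245
Laptop €1196.75: electronics → 3.5% + 0% transit = 3.5% → €41.88625
Game controller €84.79: electronics → 3.5% + 0% transit = 3.5% → €2.96765
Storage bin €21.05: other taxable items → 4.75% + 2.75% transit = 7.5% → €1.57875
Photo printing (20 prints) €19.61: taxable services → 0% + 0.5% transit = 0.5% → €0.09805
Haircut €52.27: taxable services → 0% + 0.5% transit = 0.5% → €0.26135
Crossword puzzle book €12.55: printed books → 4.5% + 0.75% transit = 5.25% → €0.658875
AA batteries (8-pack) €11.44: other taxable items → 4.75% + 2.75% transit = 7.5% → €0.858
Subtotal = €1948.41; unrounded tax = €64.138375 → €64.14; total due = €2012.55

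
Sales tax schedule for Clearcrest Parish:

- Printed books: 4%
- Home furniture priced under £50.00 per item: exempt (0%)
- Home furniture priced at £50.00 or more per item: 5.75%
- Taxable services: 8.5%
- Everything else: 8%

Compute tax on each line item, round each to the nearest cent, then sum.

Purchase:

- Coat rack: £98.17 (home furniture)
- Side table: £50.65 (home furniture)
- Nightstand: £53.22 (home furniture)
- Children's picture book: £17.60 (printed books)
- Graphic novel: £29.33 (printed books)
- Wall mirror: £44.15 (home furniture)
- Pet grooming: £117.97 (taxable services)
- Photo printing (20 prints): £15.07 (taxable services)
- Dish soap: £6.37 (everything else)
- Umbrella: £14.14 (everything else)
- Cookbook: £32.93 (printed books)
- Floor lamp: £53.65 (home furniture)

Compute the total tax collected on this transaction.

Coat rack £98.17: home furniture, £50.00 or more → 5.75% → £5.64
Side table £50.65: home furniture, £50.00 or more → 5.75% → £2.91
Nightstand £53.22: home furniture, £50.00 or more → 5.75% → £3.06
Children's picture book £17.60: printed books → 4% → £0.70
Graphic novel £29.33: printed books → 4% → £1.17
Wall mirror £44.15: home furniture, under £50.00 → 0% → £0.00
Pet grooming £117.97: taxable services → 8.5% → £10.03
Photo printing (20 prints) £15.07: taxable services → 8.5% → £1.28
Dish soap £6.37: everything else → 8% → £0.51
Umbrella £14.14: everything else → 8% → £1.13
Cookbook £32.93: printed books → 4% → £1.32
Floor lamp £53.65: home furniture, £50.00 or more → 5.75% → £3.08
Total tax = £5.64 + £2.91 + £3.06 + £0.70 + £1.17 + £10.03 + £1.28 + £0.51 + £1.13 + £1.32 + £3.08 = £30.83

£30.83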